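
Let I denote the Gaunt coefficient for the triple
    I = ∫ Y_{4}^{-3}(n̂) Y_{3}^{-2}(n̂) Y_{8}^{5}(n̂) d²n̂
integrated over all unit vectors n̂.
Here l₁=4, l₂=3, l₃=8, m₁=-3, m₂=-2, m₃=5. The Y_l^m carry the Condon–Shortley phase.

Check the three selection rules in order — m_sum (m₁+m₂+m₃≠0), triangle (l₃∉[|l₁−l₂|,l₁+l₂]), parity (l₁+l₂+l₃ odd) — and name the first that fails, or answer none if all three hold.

triangle

Σmᵢ = 0  ✓
l₃∈[|l₁−l₂|,l₁+l₂]=[1,7], have l₃=8  ✗
Σlᵢ = 15 ⇒ odd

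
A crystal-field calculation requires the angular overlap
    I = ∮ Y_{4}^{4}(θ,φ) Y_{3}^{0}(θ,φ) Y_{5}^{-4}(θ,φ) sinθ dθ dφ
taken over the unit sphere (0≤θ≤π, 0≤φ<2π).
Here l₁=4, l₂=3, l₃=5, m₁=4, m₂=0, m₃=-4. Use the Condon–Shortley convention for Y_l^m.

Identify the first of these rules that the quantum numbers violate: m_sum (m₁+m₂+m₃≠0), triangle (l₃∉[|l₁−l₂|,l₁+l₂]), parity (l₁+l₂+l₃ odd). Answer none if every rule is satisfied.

none

azimuthal sum: 4 + 0 − 4 = 0  ✓
1 ≤ 5 ≤ 7 (triangle on l)  ✓
L = 4 + 3 + 5 = 12 (even)  ✓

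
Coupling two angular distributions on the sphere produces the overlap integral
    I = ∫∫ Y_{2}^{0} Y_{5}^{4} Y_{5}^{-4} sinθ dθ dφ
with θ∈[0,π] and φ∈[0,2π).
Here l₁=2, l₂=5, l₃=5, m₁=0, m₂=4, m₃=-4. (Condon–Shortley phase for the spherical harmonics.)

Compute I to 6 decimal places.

m-sum 0 ✓  L=12 even ✓  3≤5≤7 ✓
Π(2lᵢ+1) = 5×11×11 = 605
triangle coeff Δ(2,5,5) = 1/38610
Σ_t [0,2]: t=0:+1/2880 t=1:−1/576 t=2:+1/2880 = -1/960
(3j)²=10/429 [(2 5 5; 0 0 0)], sign=+1
Σ_t [1,2]: t=1:−1/40320 t=2:+1/20160 = 1/40320
(3j)²=6/715 [(2 5 5; 0 4 -4)], sign=-1
⇒ 4πI² = 20/169
I = (-1)√(20/169/(4π)) = -0.09704356

-0.097044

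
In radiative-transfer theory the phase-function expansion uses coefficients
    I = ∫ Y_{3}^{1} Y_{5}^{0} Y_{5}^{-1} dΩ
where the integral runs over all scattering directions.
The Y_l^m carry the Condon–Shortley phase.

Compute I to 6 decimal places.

l₁+l₂+l₃=13 is odd: 3j(l;000)=0 ⇒ I=0

0.000000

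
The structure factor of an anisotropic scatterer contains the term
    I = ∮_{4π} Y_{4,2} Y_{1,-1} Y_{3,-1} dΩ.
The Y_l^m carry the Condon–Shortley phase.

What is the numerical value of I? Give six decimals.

0.238414

m-sum 0 ✓  L=8 even ✓  3≤3≤5 ✓
Π(2lᵢ+1) = 9×3×7 = 189
triangle coeff Δ(4,1,3) = 1/252
Σ_t [1,1]: t=1:−1/36 = -1/36
(3j)²=4/63 [(4 1 3; 0 0 0)], sign=+1
Σ_t [0,0]: t=0:+1/96 = 1/96
(3j)²=5/84 [(4 1 3; 2 -1 -1)], sign=+1
⇒ 4πI² = 5/7
I = (+1)√(5/7/(4π)) = 0.23841361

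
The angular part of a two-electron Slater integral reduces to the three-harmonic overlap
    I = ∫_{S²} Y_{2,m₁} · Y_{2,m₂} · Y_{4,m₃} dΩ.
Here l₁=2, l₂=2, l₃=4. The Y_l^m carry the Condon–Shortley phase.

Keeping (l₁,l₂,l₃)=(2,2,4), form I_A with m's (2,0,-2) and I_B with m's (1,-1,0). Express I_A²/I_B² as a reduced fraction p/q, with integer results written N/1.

15/16

Same 2,2,4: normalisation and zero-m 3j drop out of the ratio.
A: Δ: 0! 4! 4! / 9! → 1/630; sum: t=0:+1/96 = 1/96; 3j²(2 2 4; 2 0 -2) = Δ·Π!·Σ² = 1/42  (sign +1)
B: Δ: 0! 4! 4! / 9! → 1/630; sum: t=0:+1/36 = 1/36; 3j²(2 2 4; 1 -1 0) = Δ·Π!·Σ² = 8/315  (sign +1)
I_A²/I_B² = (1/42)/(8/315) = 15/16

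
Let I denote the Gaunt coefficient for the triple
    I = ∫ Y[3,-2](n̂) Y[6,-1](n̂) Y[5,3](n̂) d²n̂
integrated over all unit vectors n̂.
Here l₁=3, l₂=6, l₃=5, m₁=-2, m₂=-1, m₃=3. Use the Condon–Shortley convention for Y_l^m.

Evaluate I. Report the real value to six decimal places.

0.166435

Rules hold: Σm=0, L=14 even, 3≤5≤9.
N = 7·13·11 = 1001
Δ = 4!·2!·8!/15! = 1/675675
Racah Σ t=1..3: t=1:−1/8640 t=2:+1/2304 t=3:−1/8640 = 7/34560
⇒ 3j(3 6 5; 0 0 0)² = 7/429, sgn -1
Racah Σ t=3..4: t=3:−1/17280 t=4:+1/120960 = -1/20160
⇒ 3j(3 6 5; -2 -1 3)² = 64/3003, sgn -1
4πI² = N·(3j₀)²·(3jₘ)² = 448/1287
I = +1·√(0.348096/4π) = 0.16643505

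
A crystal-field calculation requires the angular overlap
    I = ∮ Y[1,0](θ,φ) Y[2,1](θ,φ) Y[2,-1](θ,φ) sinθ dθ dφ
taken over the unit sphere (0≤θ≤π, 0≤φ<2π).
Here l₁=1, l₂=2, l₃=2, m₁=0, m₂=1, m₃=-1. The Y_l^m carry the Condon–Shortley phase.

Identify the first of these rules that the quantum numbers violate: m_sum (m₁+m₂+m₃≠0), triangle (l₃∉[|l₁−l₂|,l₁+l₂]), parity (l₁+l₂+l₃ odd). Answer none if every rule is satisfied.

parity

azimuthal sum: 0 + 1 − 1 = 0  ✓
1 ≤ 2 ≤ 3 (triangle on l)  ✓
L = 1 + 2 + 2 = 5 (odd)  ✗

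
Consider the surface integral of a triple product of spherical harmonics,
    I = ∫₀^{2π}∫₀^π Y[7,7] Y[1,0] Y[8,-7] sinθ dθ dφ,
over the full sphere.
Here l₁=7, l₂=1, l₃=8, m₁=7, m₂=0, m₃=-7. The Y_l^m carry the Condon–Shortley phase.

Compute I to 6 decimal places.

Rules hold: Σm=0, L=16 even, 6≤8≤8.
N = 15·3·17 = 765
Δ = 0!·14!·2!/17! = 1/2040
Racah Σ t=0..0: t=0:+1/25401600 = 1/25401600
⇒ 3j(7 1 8; 0 0 0)² = 8/255, sgn +1
Racah Σ t=0..0: t=0:+1/87178291200 = 1/87178291200
⇒ 3j(7 1 8; 7 0 -7)² = 1/136, sgn -1
4πI² = N·(3j₀)²·(3jₘ)² = 3/17
I = -1·√(0.176471/4π) = -0.11850352

-0.118504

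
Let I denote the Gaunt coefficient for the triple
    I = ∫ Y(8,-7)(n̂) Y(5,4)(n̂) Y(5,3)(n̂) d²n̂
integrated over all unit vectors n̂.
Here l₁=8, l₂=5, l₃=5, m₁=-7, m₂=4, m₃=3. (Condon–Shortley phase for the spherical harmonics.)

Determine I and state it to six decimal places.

-0.103694

Checks pass: Σm=0; 18 even; l₃=5∈[3,13].
(2·8+1)(2·5+1)(2·5+1) = 2057
Δ: 8! 8! 2! / 19! → 1/37413090
sum: t=3:−1/1036800 t=4:+1/331776 t=5:−1/1036800 = 1/921600
3j²(8 5 5; 0 0 0) = Δ·Π!·Σ² = 490/46189  (sign -1)
sum: t=7:−1/406425600 t=8:+1/203212800 = 1/406425600
3j²(8 5 5; -7 4 3) = Δ·Π!·Σ² = 2/323  (sign +1)
combine: 4πI² = 2057·490/46189·2/323 = 10780/79781
take √, sign -1: I = -0.10369426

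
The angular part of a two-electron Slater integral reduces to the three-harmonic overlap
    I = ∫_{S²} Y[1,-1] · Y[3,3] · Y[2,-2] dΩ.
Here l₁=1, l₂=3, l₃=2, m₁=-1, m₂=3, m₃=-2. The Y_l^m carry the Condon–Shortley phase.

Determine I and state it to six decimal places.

m-sum 0 ✓  L=6 even ✓  2≤2≤4 ✓
Π(2lᵢ+1) = 3×7×5 = 105
triangle coeff Δ(1,3,2) = 1/105
Σ_t [1,1]: t=1:−1/4 = -1/4
(3j)²=3/35 [(1 3 2; 0 0 0)], sign=-1
Σ_t [2,2]: t=2:+1/48 = 1/48
(3j)²=1/7 [(1 3 2; -1 3 -2)], sign=+1
⇒ 4πI² = 9/7
I = (-1)√(9/7/(4π)) = -0.31986543

-0.319865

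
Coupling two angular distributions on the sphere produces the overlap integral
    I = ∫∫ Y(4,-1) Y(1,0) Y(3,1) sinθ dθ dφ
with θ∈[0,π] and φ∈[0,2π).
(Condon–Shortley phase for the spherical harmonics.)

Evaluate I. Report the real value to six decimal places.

-0.238414

m-sum 0 ✓  L=8 even ✓  3≤3≤5 ✓
Π(2lᵢ+1) = 9×3×7 = 189
triangle coeff Δ(4,1,3) = 1/252
Σ_t [1,1]: t=1:−1/36 = -1/36
(3j)²=4/63 [(4 1 3; 0 0 0)], sign=+1
Σ_t [1,1]: t=1:−1/48 = -1/48
(3j)²=5/84 [(4 1 3; -1 0 1)], sign=-1
⇒ 4πI² = 5/7
I = (-1)√(5/7/(4π)) = -0.23841361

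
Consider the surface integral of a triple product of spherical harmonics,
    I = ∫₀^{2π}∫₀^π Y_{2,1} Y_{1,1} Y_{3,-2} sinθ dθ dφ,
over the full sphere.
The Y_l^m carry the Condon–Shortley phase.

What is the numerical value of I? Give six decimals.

Rules hold: Σm=0, L=6 even, 1≤3≤3.
N = 5·3·7 = 105
Δ = 0!·4!·2!/7! = 1/105
Racah Σ t=0..0: t=0:+1/4 = 1/4
⇒ 3j(2 1 3; 0 0 0)² = 3/35, sgn -1
Racah Σ t=0..0: t=0:+1/12 = 1/12
⇒ 3j(2 1 3; 1 1 -2)² = 2/21, sgn -1
4πI² = N·(3j₀)²·(3jₘ)² = 6/7
I = +1·√(0.857143/4π) = 0.26116903

0.261169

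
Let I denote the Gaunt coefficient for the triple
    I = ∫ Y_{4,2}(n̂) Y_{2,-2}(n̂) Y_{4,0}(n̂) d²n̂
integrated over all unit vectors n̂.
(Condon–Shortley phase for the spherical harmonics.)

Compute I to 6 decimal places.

Checks pass: Σm=0; 10 even; l₃=4∈[2,6].
(2·4+1)(2·2+1)(2·4+1) = 405
Δ: 2! 6! 2! / 11! → 1/13860
sum: t=0:+1/192 t=1:−1/36 t=2:+1/192 = -5/288
3j²(4 2 4; 0 0 0) = Δ·Π!·Σ² = 20/693  (sign -1)
sum: t=0:+1/192 = 1/192
3j²(4 2 4; 2 -2 0) = Δ·Π!·Σ² = 3/77  (sign +1)
combine: 4πI² = 405·20/693·3/77 = 2700/5929
take √, sign -1: I = -0.19036462

-0.190365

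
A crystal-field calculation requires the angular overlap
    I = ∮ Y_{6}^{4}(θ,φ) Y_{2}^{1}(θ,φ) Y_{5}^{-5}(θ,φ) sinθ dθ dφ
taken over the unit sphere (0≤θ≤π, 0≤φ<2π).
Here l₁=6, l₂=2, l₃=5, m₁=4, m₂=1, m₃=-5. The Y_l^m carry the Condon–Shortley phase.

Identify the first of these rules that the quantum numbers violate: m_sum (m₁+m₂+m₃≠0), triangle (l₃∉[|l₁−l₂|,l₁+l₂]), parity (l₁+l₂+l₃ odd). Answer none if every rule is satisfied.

azimuthal sum: 4 + 1 − 5 = 0  ✓
4 ≤ 5 ≤ 8 (triangle on l)  ✓
L = 6 + 2 + 5 = 13 (odd)  ✗

parity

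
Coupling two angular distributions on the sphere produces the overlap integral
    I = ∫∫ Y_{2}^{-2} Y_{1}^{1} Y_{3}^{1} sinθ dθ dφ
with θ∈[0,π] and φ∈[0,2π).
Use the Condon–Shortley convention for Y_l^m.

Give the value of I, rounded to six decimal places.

Checks pass: Σm=0; 6 even; l₃=3∈[1,3].
(2·2+1)(2·1+1)(2·3+1) = 105
Δ: 0! 4! 2! / 7! → 1/105
sum: t=0:+1/4 = 1/4
3j²(2 1 3; 0 0 0) = Δ·Π!·Σ² = 3/35  (sign -1)
sum: t=0:+1/48 = 1/48
3j²(2 1 3; -2 1 1) = Δ·Π!·Σ² = 1/105  (sign +1)
combine: 4πI² = 105·3/35·1/105 = 3/35
take √, sign -1: I = -0.08258890

-0.082589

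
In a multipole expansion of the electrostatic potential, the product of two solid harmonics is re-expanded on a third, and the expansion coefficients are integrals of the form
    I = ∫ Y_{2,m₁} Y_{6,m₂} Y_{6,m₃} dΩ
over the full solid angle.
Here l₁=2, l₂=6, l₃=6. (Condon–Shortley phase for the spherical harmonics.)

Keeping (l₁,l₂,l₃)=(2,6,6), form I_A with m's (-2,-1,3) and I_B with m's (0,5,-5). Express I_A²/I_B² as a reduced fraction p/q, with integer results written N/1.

240/121

Shared (l₁,l₂,l₃)=(2,6,6): N and (l;000)² cancel in I_A²/I_B².
A: Δ = 2!·2!·10!/15! = 1/90090; Racah Σ t=2..2: t=2:+1/120960 = 1/120960; ⇒ 3j(2 6 6; -2 -1 3)² = 24/1001, sgn -1
B: Δ = 2!·2!·10!/15! = 1/90090; Racah Σ t=1..2: t=1:−1/3628800 t=2:+1/1451520 = 1/2419200; ⇒ 3j(2 6 6; 0 5 -5)² = 11/910, sgn -1
I_A²/I_B² = (24/1001)/(11/910) = 240/121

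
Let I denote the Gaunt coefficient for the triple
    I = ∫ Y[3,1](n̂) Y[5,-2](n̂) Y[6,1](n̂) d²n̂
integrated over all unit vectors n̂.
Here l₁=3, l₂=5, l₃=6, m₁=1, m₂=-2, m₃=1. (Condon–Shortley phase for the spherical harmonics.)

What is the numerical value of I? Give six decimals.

0.080575

m-sum 0 ✓  L=14 even ✓  2≤6≤8 ✓
Π(2lᵢ+1) = 7×11×13 = 1001
triangle coeff Δ(3,5,6) = 1/675675
Σ_t [0,2]: t=0:+1/8640 t=1:−1/2304 t=2:+1/8640 = -7/34560
(3j)²=7/429 [(3 5 6; 0 0 0)], sign=-1
Σ_t [0,2]: t=0:+1/5760 t=1:−1/8640 t=2:+1/241920 = 1/16128
(3j)²=5/1001 [(3 5 6; 1 -2 1)], sign=-1
⇒ 4πI² = 35/429
I = (+1)√(35/429/(4π)) = 0.08057502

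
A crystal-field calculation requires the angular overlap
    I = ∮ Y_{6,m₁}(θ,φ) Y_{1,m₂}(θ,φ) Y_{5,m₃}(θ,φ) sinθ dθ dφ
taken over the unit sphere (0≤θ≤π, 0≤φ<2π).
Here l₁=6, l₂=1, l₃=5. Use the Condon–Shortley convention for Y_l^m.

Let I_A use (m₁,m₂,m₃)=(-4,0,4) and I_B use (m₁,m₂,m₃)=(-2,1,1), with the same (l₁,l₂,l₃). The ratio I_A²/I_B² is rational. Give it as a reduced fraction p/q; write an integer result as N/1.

5/7

Same 6,1,5: normalisation and zero-m 3j drop out of the ratio.
A: Δ: 2! 10! 0! / 13! → 1/858; sum: t=1:−1/362880 = -1/362880; 3j²(6 1 5; -4 0 4) = Δ·Π!·Σ² = 10/429  (sign +1)
B: Δ: 2! 10! 0! / 13! → 1/858; sum: t=2:+1/34560 = 1/34560; 3j²(6 1 5; -2 1 1) = Δ·Π!·Σ² = 14/429  (sign +1)
I_A²/I_B² = (10/429)/(14/429) = 5/7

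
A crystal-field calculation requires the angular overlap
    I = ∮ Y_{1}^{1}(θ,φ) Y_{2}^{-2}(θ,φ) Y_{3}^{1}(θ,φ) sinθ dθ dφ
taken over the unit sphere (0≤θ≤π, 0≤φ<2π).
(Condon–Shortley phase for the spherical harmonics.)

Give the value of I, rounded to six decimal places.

-0.082589

Rules hold: Σm=0, L=6 even, 1≤3≤3.
N = 3·5·7 = 105
Δ = 0!·2!·4!/7! = 1/105
Racah Σ t=0..0: t=0:+1/4 = 1/4
⇒ 3j(1 2 3; 0 0 0)² = 3/35, sgn -1
Racah Σ t=0..0: t=0:+1/48 = 1/48
⇒ 3j(1 2 3; 1 -2 1)² = 1/105, sgn +1
4πI² = N·(3j₀)²·(3jₘ)² = 3/35
I = -1·√(0.0857143/4π) = -0.08258890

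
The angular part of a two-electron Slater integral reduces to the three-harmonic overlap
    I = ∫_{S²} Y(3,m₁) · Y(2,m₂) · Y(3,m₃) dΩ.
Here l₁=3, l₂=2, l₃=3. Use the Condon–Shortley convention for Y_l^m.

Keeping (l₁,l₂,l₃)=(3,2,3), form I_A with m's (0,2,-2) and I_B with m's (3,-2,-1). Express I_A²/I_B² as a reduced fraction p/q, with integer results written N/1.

2/1

Same 3,2,3: normalisation and zero-m 3j drop out of the ratio.
A: Δ: 2! 4! 2! / 9! → 1/3780; sum: t=2:+1/24 = 1/24; 3j²(3 2 3; 0 2 -2) = Δ·Π!·Σ² = 1/21  (sign -1)
B: Δ: 2! 4! 2! / 9! → 1/3780; sum: t=0:+1/96 = 1/96; 3j²(3 2 3; 3 -2 -1) = Δ·Π!·Σ² = 1/42  (sign +1)
I_A²/I_B² = (1/21)/(1/42) = 2/1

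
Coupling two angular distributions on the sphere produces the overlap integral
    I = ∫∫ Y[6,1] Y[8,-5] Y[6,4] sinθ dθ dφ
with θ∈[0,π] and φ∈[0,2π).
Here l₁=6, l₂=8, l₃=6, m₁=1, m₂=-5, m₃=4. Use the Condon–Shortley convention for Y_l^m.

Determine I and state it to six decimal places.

0.126849

Rules hold: Σm=0, L=20 even, 2≤6≤14.
N = 13·17·13 = 2873
Δ = 8!·4!·8!/21! = 1/1309458150
Racah Σ t=2..6: t=2:+1/49766400 t=3:−1/3110400 t=4:+1/1327104 t=5:−1/3110400 t=6:+1/49766400 = 1/6635520
⇒ 3j(6 8 6; 0 0 0)² = 350/46189, sgn +1
Racah Σ t=1..3: t=1:−1/174182400 t=2:+1/43545600 t=3:−1/116121600 = 1/116121600
⇒ 3j(6 8 6; 1 -5 4)² = 3/323, sgn +1
4πI² = N·(3j₀)²·(3jₘ)² = 13650/67507
I = +1·√(0.202201/4π) = 0.12684898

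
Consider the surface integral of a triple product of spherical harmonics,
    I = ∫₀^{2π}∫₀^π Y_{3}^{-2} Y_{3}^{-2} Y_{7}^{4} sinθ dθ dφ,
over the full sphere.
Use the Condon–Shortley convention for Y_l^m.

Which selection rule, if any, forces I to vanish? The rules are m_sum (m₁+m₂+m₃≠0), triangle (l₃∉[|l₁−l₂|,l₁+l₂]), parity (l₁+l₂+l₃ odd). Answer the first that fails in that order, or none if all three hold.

triangle

azimuthal sum: -2 − 2 + 4 = 0  ✓
0 ≤ 7 ≤ 6 (triangle on l)  ✗
L = 3 + 3 + 7 = 13 (odd)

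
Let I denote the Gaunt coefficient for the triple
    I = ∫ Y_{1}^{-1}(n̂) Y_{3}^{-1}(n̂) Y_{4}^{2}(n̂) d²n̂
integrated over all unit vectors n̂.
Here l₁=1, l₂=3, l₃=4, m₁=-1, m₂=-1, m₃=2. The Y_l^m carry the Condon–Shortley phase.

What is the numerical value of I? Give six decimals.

0.238414

Rules hold: Σm=0, L=8 even, 2≤4≤4.
N = 3·7·9 = 189
Δ = 0!·2!·6!/9! = 1/252
Racah Σ t=0..0: t=0:+1/36 = 1/36
⇒ 3j(1 3 4; 0 0 0)² = 4/63, sgn +1
Racah Σ t=0..0: t=0:+1/96 = 1/96
⇒ 3j(1 3 4; -1 -1 2)² = 5/84, sgn +1
4πI² = N·(3j₀)²·(3jₘ)² = 5/7
I = +1·√(0.714286/4π) = 0.23841361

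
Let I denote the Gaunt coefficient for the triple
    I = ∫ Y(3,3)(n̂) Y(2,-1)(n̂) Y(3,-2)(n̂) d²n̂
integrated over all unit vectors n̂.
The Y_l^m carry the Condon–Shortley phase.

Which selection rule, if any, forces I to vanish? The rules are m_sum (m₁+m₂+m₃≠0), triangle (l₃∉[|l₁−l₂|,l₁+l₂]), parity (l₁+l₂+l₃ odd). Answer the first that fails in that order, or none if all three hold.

none

m₁+m₂+m₃ = 3 − 1 − 2 = 0  ✓
triangle: |3−2|=1 ≤ l₃=3 ≤ 3+2=5  ✓
parity: l₁+l₂+l₃ = 8 is even  ✓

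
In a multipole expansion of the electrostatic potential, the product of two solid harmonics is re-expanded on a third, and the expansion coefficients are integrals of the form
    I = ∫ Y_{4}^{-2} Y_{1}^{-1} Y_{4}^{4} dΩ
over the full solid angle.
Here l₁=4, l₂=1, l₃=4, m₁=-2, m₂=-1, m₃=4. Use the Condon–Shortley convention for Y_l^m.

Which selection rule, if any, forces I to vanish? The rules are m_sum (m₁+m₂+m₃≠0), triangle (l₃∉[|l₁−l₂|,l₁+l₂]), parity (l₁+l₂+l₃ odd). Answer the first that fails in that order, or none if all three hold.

Σmᵢ = 1  ✗
l₃∈[|l₁−l₂|,l₁+l₂]=[3,5], have l₃=4
Σlᵢ = 9 ⇒ odd

m_sum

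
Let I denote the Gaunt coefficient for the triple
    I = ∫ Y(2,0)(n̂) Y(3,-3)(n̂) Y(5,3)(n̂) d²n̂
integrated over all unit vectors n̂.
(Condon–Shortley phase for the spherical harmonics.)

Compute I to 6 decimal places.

-0.126792

m-sum 0 ✓  L=10 even ✓  1≤5≤5 ✓
Π(2lᵢ+1) = 5×7×11 = 385
triangle coeff Δ(2,3,5) = 1/2310
Σ_t [0,0]: t=0:+1/144 = 1/144
(3j)²=10/231 [(2 3 5; 0 0 0)], sign=-1
Σ_t [0,0]: t=0:+1/2880 = 1/2880
(3j)²=2/165 [(2 3 5; 0 -3 3)], sign=+1
⇒ 4πI² = 20/99
I = (-1)√(20/99/(4π)) = -0.12679218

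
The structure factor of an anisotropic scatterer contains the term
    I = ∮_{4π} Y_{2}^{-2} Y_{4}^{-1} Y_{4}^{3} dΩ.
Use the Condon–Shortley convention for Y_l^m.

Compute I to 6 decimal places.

Checks pass: Σm=0; 10 even; l₃=4∈[2,6].
(2·2+1)(2·4+1)(2·4+1) = 405
Δ: 2! 2! 6! / 11! → 1/13860
sum: t=0:+1/192 t=1:−1/36 t=2:+1/192 = -5/288
3j²(2 4 4; 0 0 0) = Δ·Π!·Σ² = 20/693  (sign -1)
sum: t=2:+1/480 = 1/480
3j²(2 4 4; -2 -1 3) = Δ·Π!·Σ² = 3/110  (sign -1)
combine: 4πI² = 405·20/693·3/110 = 270/847
take √, sign +1: I = 0.15927046

0.159270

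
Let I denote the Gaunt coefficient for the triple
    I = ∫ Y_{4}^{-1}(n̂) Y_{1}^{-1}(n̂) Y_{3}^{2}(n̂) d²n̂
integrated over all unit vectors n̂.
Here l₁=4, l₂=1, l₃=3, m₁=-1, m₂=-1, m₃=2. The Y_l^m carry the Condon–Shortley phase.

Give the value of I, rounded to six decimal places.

-0.106622

Checks pass: Σm=0; 8 even; l₃=3∈[3,5].
(2·4+1)(2·1+1)(2·3+1) = 189
Δ: 2! 6! 0! / 9! → 1/252
sum: t=1:−1/36 = -1/36
3j²(4 1 3; 0 0 0) = Δ·Π!·Σ² = 4/63  (sign +1)
sum: t=0:+1/240 = 1/240
3j²(4 1 3; -1 -1 2) = Δ·Π!·Σ² = 1/84  (sign -1)
combine: 4πI² = 189·4/63·1/84 = 1/7
take √, sign -1: I = -0.10662181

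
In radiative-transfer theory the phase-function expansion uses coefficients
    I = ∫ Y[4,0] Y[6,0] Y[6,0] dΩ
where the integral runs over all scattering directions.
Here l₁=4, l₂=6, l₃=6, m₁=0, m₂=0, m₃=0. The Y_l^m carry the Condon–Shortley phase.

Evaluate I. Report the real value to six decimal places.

Checks pass: Σm=0; 16 even; l₃=6∈[2,10].
(2·4+1)(2·6+1)(2·6+1) = 1521
Δ: 4! 4! 8! / 17! → 1/15315300
sum: t=0:+1/829440 t=1:−1/25920 t=2:+1/9216 t=3:−1/25920 t=4:+1/829440 = 7/207360
3j²(4 6 6; 0 0 0) = Δ·Π!·Σ² = 28/2431  (sign +1)
(m-triple is (0,0,0) — same symbol as above.)
combine: 4πI² = 1521·28/2431·28/2431 = 7056/34969
take √, sign +1: I = 0.12671638

0.126716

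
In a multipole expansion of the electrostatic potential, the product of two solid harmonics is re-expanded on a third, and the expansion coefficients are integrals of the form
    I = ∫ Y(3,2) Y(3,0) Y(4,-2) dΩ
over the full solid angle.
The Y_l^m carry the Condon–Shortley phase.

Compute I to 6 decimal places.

m-sum 0 ✓  L=10 even ✓  0≤4≤6 ✓
Π(2lᵢ+1) = 7×7×9 = 441
triangle coeff Δ(3,3,4) = 1/34650
Σ_t [0,2]: t=0:+1/72 t=1:−1/16 t=2:+1/72 = -5/144
(3j)²=2/77 [(3 3 4; 0 0 0)], sign=-1
Σ_t [0,1]: t=0:+1/72 t=1:−1/96 = 1/288
(3j)²=1/462 [(3 3 4; 2 0 -2)], sign=+1
⇒ 4πI² = 3/121
I = (-1)√(3/121/(4π)) = -0.04441841

-0.044418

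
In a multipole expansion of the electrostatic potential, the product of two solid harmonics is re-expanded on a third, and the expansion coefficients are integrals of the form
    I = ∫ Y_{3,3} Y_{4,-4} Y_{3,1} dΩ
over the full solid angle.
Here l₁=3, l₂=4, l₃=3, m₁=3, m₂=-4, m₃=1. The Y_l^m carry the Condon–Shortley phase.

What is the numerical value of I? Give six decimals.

Rules hold: Σm=0, L=10 even, 1≤3≤7.
N = 7·9·7 = 441
Δ = 4!·2!·4!/11! = 1/34650
Racah Σ t=1..3: t=1:−1/72 t=2:+1/16 t=3:−1/72 = 5/144
⇒ 3j(3 4 3; 0 0 0)² = 2/77, sgn -1
Racah Σ t=0..0: t=0:+1/1152 = 1/1152
⇒ 3j(3 4 3; 3 -4 1)² = 1/33, sgn +1
4πI² = N·(3j₀)²·(3jₘ)² = 42/121
I = -1·√(0.347107/4π) = -0.16619847

-0.166198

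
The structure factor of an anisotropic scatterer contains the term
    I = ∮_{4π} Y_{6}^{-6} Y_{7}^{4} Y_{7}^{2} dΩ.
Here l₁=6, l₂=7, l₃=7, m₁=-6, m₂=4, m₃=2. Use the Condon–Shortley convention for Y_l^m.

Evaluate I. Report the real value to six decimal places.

-0.156980

Checks pass: Σm=0; 20 even; l₃=7∈[1,13].
(2·6+1)(2·7+1)(2·7+1) = 2925
Δ: 6! 6! 8! / 21! → 1/2444321880
sum: t=0:+1/2612736000 t=1:−1/20736000 t=2:+1/1658880 t=3:−1/746496 t=4:+1/1658880 t=5:−1/20736000 t=6:+1/2612736000 = -1/4354560
3j²(6 7 7; 0 0 0) = Δ·Π!·Σ² = 1000/138567  (sign +1)
sum: t=6:+1/373248000 = 1/373248000
3j²(6 7 7; -6 4 2) = Δ·Π!·Σ² = 308/20995  (sign -1)
combine: 4πI² = 2925·1000/138567·308/20995 = 420000/1356277
take √, sign -1: I = -0.15698043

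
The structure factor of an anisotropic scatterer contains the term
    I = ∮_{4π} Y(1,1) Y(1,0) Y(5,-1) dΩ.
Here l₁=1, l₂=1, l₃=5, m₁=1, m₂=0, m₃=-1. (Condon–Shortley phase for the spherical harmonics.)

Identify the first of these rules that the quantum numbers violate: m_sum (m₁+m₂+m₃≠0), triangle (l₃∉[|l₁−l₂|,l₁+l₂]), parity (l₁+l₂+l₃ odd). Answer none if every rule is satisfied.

triangle

m₁+m₂+m₃ = 1 + 0 − 1 = 0  ✓
triangle: |1−1|=0 ≤ l₃=5 ≤ 1+1=2  ✗
parity: l₁+l₂+l₃ = 7 is odd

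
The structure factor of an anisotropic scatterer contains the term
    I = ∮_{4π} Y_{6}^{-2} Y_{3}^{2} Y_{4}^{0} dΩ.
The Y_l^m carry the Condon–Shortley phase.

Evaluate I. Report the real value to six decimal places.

0.000000

L=13 odd ⇒ parity kills the (l;000) factor ⇒ I = 0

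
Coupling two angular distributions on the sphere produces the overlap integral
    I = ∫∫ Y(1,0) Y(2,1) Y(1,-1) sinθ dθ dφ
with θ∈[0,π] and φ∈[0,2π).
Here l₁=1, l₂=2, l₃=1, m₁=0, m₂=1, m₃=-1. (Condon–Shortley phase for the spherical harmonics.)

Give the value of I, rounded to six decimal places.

Checks pass: Σm=0; 4 even; l₃=1∈[1,3].
(2·1+1)(2·2+1)(2·1+1) = 45
Δ: 2! 0! 2! / 5! → 1/30
sum: t=1:−1/1 = -1/1
3j²(1 2 1; 0 0 0) = Δ·Π!·Σ² = 2/15  (sign +1)
sum: t=1:−1/2 = -1/2
3j²(1 2 1; 0 1 -1) = Δ·Π!·Σ² = 1/10  (sign -1)
combine: 4πI² = 45·2/15·1/10 = 3/5
take √, sign -1: I = -0.21850969

-0.218510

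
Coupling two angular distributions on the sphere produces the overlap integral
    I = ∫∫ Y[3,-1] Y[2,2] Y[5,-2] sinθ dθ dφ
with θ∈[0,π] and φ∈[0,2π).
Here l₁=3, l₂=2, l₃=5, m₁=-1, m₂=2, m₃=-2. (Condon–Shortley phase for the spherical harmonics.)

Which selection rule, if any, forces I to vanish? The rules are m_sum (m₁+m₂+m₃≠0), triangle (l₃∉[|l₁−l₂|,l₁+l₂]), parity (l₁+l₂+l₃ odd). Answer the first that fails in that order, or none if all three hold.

m_sum

m₁+m₂+m₃ = -1 + 2 − 2 = -1  ✗
triangle: |3−2|=1 ≤ l₃=5 ≤ 3+2=5
parity: l₁+l₂+l₃ = 10 is even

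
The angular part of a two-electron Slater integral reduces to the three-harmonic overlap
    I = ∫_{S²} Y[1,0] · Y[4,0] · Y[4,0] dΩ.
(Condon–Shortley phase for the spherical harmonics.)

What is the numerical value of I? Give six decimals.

0.000000

l₁+l₂+l₃=9 is odd: 3j(l;000)=0 ⇒ I=0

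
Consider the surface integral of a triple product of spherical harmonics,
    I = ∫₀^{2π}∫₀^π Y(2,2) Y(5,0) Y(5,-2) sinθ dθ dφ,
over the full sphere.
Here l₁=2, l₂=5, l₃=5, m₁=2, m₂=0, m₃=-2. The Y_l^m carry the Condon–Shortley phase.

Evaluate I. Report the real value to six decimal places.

Rules hold: Σm=0, L=12 even, 3≤5≤7.
N = 5·11·11 = 605
Δ = 2!·2!·8!/13! = 1/38610
Racah Σ t=0..2: t=0:+1/2880 t=1:−1/576 t=2:+1/2880 = -1/960
⇒ 3j(2 5 5; 0 0 0)² = 10/429, sgn +1
Racah Σ t=0..0: t=0:+1/2880 = 1/2880
⇒ 3j(2 5 5; 2 0 -2)² = 14/429, sgn -1
4πI² = N·(3j₀)²·(3jₘ)² = 700/1521
I = -1·√(0.460224/4π) = -0.19137248

-0.191372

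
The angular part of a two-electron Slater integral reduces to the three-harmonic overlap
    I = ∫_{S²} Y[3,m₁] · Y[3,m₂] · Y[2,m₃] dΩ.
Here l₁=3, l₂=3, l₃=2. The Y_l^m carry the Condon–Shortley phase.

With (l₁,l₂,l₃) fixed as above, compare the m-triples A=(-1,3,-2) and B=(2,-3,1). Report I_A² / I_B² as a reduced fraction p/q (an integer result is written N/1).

2/5

Same 3,3,2: normalisation and zero-m 3j drop out of the ratio.
A: Δ: 4! 2! 2! / 9! → 1/3780; sum: t=4:+1/96 = 1/96; 3j²(3 3 2; -1 3 -2) = Δ·Π!·Σ² = 1/42  (sign +1)
B: Δ: 4! 2! 2! / 9! → 1/3780; sum: t=0:+1/48 = 1/48; 3j²(3 3 2; 2 -3 1) = Δ·Π!·Σ² = 5/84  (sign -1)
I_A²/I_B² = (1/42)/(5/84) = 2/5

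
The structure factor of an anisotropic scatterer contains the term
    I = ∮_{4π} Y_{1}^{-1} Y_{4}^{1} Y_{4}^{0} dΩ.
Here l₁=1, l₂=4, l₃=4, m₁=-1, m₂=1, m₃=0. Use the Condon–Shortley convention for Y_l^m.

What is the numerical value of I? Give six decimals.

0.000000

l₁+l₂+l₃=9 is odd: 3j(l;000)=0 ⇒ I=0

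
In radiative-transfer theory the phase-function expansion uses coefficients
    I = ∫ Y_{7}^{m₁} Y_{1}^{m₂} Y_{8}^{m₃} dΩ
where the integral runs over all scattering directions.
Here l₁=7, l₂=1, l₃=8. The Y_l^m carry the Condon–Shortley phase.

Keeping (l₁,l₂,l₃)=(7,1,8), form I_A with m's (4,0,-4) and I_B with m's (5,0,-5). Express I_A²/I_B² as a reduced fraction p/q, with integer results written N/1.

16/13

l's match ⇒ only the (l;m) 3-j factors differ between A and B.
A: triangle coeff Δ(7,1,8) = 1/2040; Σ_t [0,0]: t=0:+1/239500800 = 1/239500800; (3j)²=2/85 [(7 1 8; 4 0 -4)], sign=+1
B: triangle coeff Δ(7,1,8) = 1/2040; Σ_t [0,0]: t=0:+1/958003200 = 1/958003200; (3j)²=13/680 [(7 1 8; 5 0 -5)], sign=-1
I_A²/I_B² = (2/85)/(13/680) = 16/13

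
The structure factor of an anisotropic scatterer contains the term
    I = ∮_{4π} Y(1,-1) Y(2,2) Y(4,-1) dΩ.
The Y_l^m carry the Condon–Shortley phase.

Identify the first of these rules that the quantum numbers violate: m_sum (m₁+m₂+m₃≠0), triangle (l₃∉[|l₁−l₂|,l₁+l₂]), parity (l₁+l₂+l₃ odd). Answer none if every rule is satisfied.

triangle

m₁+m₂+m₃ = -1 + 2 − 1 = 0  ✓
triangle: |1−2|=1 ≤ l₃=4 ≤ 1+2=3  ✗
parity: l₁+l₂+l₃ = 7 is odd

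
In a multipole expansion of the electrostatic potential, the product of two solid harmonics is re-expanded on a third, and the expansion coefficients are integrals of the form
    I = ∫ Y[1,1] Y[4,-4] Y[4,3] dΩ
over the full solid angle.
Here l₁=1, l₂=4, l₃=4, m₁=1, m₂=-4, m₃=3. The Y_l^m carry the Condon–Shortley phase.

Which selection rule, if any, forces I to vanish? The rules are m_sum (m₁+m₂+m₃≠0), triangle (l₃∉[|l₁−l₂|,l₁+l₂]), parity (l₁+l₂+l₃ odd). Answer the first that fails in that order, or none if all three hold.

parity

Σmᵢ = 0  ✓
l₃∈[|l₁−l₂|,l₁+l₂]=[3,5], have l₃=4  ✓
Σlᵢ = 9 ⇒ odd  ✗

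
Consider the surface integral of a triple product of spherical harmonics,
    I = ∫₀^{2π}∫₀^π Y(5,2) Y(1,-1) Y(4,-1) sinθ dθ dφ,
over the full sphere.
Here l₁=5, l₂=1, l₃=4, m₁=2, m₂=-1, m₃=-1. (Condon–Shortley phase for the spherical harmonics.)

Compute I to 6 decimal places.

m-sum 0 ✓  L=10 even ✓  4≤4≤6 ✓
Π(2lᵢ+1) = 11×3×9 = 297
triangle coeff Δ(5,1,4) = 1/495
Σ_t [1,1]: t=1:−1/576 = -1/576
(3j)²=5/99 [(5 1 4; 0 0 0)], sign=-1
Σ_t [0,0]: t=0:+1/1440 = 1/1440
(3j)²=7/165 [(5 1 4; 2 -1 -1)], sign=-1
⇒ 4πI² = 7/11
I = (+1)√(7/11/(4π)) = 0.22503380

0.225034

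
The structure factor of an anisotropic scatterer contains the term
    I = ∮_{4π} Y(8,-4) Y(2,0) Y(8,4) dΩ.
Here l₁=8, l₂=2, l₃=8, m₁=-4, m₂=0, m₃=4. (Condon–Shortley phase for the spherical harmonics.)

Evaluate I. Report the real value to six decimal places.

m-sum 0 ✓  L=18 even ✓  6≤8≤10 ✓
Π(2lᵢ+1) = 17×5×17 = 1445
triangle coeff Δ(8,2,8) = 1/348840
Σ_t [0,2]: t=0:+1/116121600 t=1:−1/25401600 t=2:+1/116121600 = -1/45158400
(3j)²=24/1615 [(8 2 8; 0 0 0)], sign=-1
Σ_t [0,2]: t=0:+1/3832012800 t=1:−1/239500800 t=2:+1/348364800 = -1/958003200
(3j)²=8/4845 [(8 2 8; -4 0 4)], sign=-1
⇒ 4πI² = 64/1805
I = (+1)√(64/1805/(4π)) = 0.05311858

0.053119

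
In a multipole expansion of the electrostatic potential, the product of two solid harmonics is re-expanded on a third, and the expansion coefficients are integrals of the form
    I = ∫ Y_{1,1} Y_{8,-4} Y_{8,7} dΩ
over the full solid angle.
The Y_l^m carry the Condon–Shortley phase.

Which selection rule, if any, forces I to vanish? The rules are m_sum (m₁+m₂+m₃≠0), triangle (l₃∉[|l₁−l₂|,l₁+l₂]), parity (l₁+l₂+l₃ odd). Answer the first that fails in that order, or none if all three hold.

Σmᵢ = 4  ✗
l₃∈[|l₁−l₂|,l₁+l₂]=[7,9], have l₃=8
Σlᵢ = 17 ⇒ odd

m_sum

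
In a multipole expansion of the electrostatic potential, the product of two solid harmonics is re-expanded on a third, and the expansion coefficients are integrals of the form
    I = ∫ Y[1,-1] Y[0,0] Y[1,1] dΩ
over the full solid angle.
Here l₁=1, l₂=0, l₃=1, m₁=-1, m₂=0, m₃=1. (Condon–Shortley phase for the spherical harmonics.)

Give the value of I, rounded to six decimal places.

Rules hold: Σm=0, L=2 even, 1≤1≤1.
N = 3·1·3 = 9
Δ = 0!·2!·0!/3! = 1/3
Racah Σ t=0..0: t=0:+1/1 = 1/1
⇒ 3j(1 0 1; 0 0 0)² = 1/3, sgn -1
Racah Σ t=0..0: t=0:+1/2 = 1/2
⇒ 3j(1 0 1; -1 0 1)² = 1/3, sgn +1
4πI² = N·(3j₀)²·(3jₘ)² = 1/1
I = -1·√(1/4π) = -0.28209479

-0.282095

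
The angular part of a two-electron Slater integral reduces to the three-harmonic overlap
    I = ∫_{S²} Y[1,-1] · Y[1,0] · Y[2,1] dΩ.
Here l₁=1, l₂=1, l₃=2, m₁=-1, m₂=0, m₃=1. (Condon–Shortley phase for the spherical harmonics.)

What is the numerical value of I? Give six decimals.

Rules hold: Σm=0, L=4 even, 0≤2≤2.
N = 3·3·5 = 45
Δ = 0!·2!·2!/5! = 1/30
Racah Σ t=0..0: t=0:+1/1 = 1/1
⇒ 3j(1 1 2; 0 0 0)² = 2/15, sgn +1
Racah Σ t=0..0: t=0:+1/2 = 1/2
⇒ 3j(1 1 2; -1 0 1)² = 1/10, sgn -1
4πI² = N·(3j₀)²·(3jₘ)² = 3/5
I = -1·√(0.6/4π) = -0.21850969

-0.218510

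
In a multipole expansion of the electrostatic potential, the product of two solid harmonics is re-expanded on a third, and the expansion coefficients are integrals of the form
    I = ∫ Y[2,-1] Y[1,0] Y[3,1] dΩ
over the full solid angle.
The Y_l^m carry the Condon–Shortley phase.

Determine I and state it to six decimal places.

-0.233597

Checks pass: Σm=0; 6 even; l₃=3∈[1,3].
(2·2+1)(2·1+1)(2·3+1) = 105
Δ: 0! 4! 2! / 7! → 1/105
sum: t=0:+1/4 = 1/4
3j²(2 1 3; 0 0 0) = Δ·Π!·Σ² = 3/35  (sign -1)
sum: t=0:+1/6 = 1/6
3j²(2 1 3; -1 0 1) = Δ·Π!·Σ² = 8/105  (sign +1)
combine: 4πI² = 105·3/35·8/105 = 24/35
take √, sign -1: I = -0.23359668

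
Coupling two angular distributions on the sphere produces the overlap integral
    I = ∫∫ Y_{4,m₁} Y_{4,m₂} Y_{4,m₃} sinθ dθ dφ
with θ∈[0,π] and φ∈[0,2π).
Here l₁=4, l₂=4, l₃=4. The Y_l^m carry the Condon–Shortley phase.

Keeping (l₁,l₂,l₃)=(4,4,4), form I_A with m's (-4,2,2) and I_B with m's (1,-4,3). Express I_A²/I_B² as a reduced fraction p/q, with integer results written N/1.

Same 4,4,4: normalisation and zero-m 3j drop out of the ratio.
A: Δ: 4! 4! 4! / 13! → 1/450450; sum: t=4:+1/2304 = 1/2304; 3j²(4 4 4; -4 2 2) = Δ·Π!·Σ² = 5/143  (sign +1)
B: Δ: 4! 4! 4! / 13! → 1/450450; sum: t=0:+1/3456 = 1/3456; 3j²(4 4 4; 1 -4 3) = Δ·Π!·Σ² = 35/1287  (sign -1)
I_A²/I_B² = (5/143)/(35/1287) = 9/7

9/7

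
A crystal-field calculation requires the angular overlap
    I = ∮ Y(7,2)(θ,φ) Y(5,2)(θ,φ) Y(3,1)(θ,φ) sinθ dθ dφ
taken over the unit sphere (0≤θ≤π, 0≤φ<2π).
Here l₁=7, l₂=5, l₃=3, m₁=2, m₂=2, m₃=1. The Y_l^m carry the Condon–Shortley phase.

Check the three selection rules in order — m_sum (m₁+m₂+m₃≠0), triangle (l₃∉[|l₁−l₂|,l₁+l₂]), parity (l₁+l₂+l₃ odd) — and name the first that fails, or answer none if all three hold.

Σmᵢ = 5  ✗
l₃∈[|l₁−l₂|,l₁+l₂]=[2,12], have l₃=3
Σlᵢ = 15 ⇒ odd

m_sum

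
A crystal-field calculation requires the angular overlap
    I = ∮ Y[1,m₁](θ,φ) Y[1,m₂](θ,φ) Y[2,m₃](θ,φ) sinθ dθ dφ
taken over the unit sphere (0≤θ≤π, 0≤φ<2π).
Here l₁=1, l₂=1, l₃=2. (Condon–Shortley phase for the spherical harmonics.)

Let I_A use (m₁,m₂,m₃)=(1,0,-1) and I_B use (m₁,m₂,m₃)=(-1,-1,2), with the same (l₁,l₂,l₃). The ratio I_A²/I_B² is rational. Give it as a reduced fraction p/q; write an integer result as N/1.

l's match ⇒ only the (l;m) 3-j factors differ between A and B.
A: triangle coeff Δ(1,1,2) = 1/30; Σ_t [0,0]: t=0:+1/2 = 1/2; (3j)²=1/10 [(1 1 2; 1 0 -1)], sign=-1
B: triangle coeff Δ(1,1,2) = 1/30; Σ_t [0,0]: t=0:+1/4 = 1/4; (3j)²=1/5 [(1 1 2; -1 -1 2)], sign=+1
I_A²/I_B² = (1/10)/(1/5) = 1/2

1/2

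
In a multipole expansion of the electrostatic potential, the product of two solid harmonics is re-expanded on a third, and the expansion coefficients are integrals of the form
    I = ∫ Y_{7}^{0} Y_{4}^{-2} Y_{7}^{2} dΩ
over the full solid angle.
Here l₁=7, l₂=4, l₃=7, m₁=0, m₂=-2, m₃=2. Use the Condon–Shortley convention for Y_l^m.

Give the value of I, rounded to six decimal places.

Checks pass: Σm=0; 18 even; l₃=7∈[3,11].
(2·7+1)(2·4+1)(2·7+1) = 2025
Δ: 4! 10! 4! / 19! → 1/58198140
sum: t=0:+1/17418240 t=1:−1/622080 t=2:+1/230400 t=3:−1/622080 t=4:+1/17418240 = 1/806400
3j²(7 4 7; 0 0 0) = Δ·Π!·Σ² = 2268/230945  (sign -1)
sum: t=0:+1/2903040 t=1:−1/622080 t=2:+1/1382400 = -47/87091200
3j²(7 4 7; 0 -2 2) = Δ·Π!·Σ² = 2209/277134  (sign +1)
combine: 4πI² = 2025·2268/230945·2209/277134 = 338175810/2133423721
take √, sign -1: I = -0.11231242

-0.112312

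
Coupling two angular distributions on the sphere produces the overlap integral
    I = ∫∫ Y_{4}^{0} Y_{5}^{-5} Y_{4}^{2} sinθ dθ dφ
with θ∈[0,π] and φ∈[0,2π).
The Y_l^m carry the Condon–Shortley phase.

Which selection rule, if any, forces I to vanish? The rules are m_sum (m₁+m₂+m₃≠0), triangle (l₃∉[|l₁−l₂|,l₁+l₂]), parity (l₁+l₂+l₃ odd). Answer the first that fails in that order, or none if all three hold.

m_sum

m₁+m₂+m₃ = 0 − 5 + 2 = -3  ✗
triangle: |4−5|=1 ≤ l₃=4 ≤ 4+5=9
parity: l₁+l₂+l₃ = 13 is odd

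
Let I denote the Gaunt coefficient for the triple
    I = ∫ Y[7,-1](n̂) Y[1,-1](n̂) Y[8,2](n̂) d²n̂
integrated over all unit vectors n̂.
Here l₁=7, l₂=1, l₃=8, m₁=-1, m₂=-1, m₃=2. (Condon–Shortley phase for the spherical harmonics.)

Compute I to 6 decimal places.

m-sum 0 ✓  L=16 even ✓  6≤8≤8 ✓
Π(2lᵢ+1) = 15×3×17 = 765
triangle coeff Δ(7,1,8) = 1/2040
Σ_t [0,0]: t=0:+1/25401600 = 1/25401600
(3j)²=8/255 [(7 1 8; 0 0 0)], sign=+1
Σ_t [0,0]: t=0:+1/58060800 = 1/58060800
(3j)²=3/136 [(7 1 8; -1 -1 2)], sign=+1
⇒ 4πI² = 9/17
I = (+1)√(9/17/(4π)) = 0.20525411

0.205254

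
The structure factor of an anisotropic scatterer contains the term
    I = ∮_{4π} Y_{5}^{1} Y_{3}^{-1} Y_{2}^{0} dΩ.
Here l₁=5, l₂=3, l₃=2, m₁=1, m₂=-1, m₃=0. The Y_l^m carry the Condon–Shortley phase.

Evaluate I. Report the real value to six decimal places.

Rules hold: Σm=0, L=10 even, 2≤2≤8.
N = 11·7·5 = 385
Δ = 6!·4!·0!/11! = 1/2310
Racah Σ t=3..3: t=3:−1/144 = -1/144
⇒ 3j(5 3 2; 0 0 0)² = 10/231, sgn -1
Racah Σ t=2..2: t=2:+1/192 = 1/192
⇒ 3j(5 3 2; 1 -1 0)² = 3/77, sgn +1
4πI² = N·(3j₀)²·(3jₘ)² = 50/77
I = -1·√(0.649351/4π) = -0.22731846

-0.227318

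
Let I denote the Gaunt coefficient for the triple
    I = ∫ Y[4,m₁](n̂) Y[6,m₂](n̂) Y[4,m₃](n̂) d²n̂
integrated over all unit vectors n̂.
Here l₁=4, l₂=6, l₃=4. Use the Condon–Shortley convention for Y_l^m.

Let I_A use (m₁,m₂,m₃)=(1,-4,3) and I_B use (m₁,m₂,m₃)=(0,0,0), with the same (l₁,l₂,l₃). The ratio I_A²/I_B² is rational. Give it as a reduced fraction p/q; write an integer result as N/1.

9/200

l's match ⇒ only the (l;m) 3-j factors differ between A and B.
A: triangle coeff Δ(4,6,4) = 1/1261260; Σ_t [1,2]: t=1:−1/28800 t=2:+1/34560 = -1/172800; (3j)²=1/1430 [(4 6 4; 1 -4 3)], sign=+1
B: triangle coeff Δ(4,6,4) = 1/1261260; Σ_t [2,4]: t=2:+1/4608 t=3:−1/1296 t=4:+1/4608 = -7/20736; (3j)²=20/1287 [(4 6 4; 0 0 0)], sign=-1
I_A²/I_B² = (1/1430)/(20/1287) = 9/200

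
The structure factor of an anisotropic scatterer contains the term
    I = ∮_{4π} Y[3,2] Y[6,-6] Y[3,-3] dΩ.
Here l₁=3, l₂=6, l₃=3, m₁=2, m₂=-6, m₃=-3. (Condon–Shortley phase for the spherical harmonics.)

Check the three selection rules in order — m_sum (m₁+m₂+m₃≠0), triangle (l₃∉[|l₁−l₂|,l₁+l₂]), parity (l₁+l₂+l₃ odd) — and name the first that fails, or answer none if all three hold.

m_sum

m₁+m₂+m₃ = 2 − 6 − 3 = -7  ✗
triangle: |3−6|=3 ≤ l₃=3 ≤ 3+6=9
parity: l₁+l₂+l₃ = 12 is even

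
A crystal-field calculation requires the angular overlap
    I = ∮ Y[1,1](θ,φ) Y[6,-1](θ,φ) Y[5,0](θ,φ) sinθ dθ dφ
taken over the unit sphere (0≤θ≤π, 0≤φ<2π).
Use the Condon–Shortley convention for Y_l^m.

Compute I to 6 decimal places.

-0.187239

Rules hold: Σm=0, L=12 even, 5≤5≤7.
N = 3·13·11 = 429
Δ = 2!·0!·10!/13! = 1/858
Racah Σ t=1..1: t=1:−1/14400 = -1/14400
⇒ 3j(1 6 5; 0 0 0)² = 6/143, sgn +1
Racah Σ t=0..0: t=0:+1/28800 = 1/28800
⇒ 3j(1 6 5; 1 -1 0)² = 7/286, sgn -1
4πI² = N·(3j₀)²·(3jₘ)² = 63/143
I = -1·√(0.440559/4π) = -0.18723944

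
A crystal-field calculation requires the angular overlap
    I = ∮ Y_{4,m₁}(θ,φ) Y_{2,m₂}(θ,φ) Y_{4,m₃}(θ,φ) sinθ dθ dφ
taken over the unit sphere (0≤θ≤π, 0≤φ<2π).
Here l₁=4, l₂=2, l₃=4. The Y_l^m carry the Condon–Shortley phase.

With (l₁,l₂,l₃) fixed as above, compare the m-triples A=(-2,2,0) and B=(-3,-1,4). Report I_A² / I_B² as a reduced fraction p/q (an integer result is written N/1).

Same 4,2,4: normalisation and zero-m 3j drop out of the ratio.
A: Δ: 2! 6! 2! / 11! → 1/13860; sum: t=2:+1/192 = 1/192; 3j²(4 2 4; -2 2 0) = Δ·Π!·Σ² = 3/77  (sign +1)
B: Δ: 2! 6! 2! / 11! → 1/13860; sum: t=1:−1/1440 = -1/1440; 3j²(4 2 4; -3 -1 4) = Δ·Π!·Σ² = 7/165  (sign -1)
I_A²/I_B² = (3/77)/(7/165) = 45/49

45/49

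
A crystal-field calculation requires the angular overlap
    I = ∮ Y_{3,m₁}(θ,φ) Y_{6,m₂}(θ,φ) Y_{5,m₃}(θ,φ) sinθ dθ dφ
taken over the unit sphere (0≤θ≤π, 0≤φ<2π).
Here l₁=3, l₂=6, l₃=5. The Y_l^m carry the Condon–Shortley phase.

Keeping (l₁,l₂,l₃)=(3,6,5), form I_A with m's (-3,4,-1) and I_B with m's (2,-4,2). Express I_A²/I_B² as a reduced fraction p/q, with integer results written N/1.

Shared (l₁,l₂,l₃)=(3,6,5): N and (l;000)² cancel in I_A²/I_B².
A: Δ = 4!·2!·8!/15! = 1/675675; Racah Σ t=4..4: t=4:+1/69120 = 1/69120; ⇒ 3j(3 6 5; -3 4 -1)² = 4/143, sgn +1
B: Δ = 4!·2!·8!/15! = 1/675675; Racah Σ t=0..1: t=0:+1/34560 t=1:−1/60480 = 1/80640; ⇒ 3j(3 6 5; 2 -4 2)² = 6/1001, sgn -1
I_A²/I_B² = (4/143)/(6/1001) = 14/3

14/3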